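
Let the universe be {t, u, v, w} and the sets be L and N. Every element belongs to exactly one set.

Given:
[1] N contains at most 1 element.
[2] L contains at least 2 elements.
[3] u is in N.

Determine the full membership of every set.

L = {t, v, w}; N = {u}

From (3): u ∈ N.
(1): N already has 1, so the rest are out.
Only one set left: t ∈ L.
Only one set left: v ∈ L.
Only one set left: w ∈ L.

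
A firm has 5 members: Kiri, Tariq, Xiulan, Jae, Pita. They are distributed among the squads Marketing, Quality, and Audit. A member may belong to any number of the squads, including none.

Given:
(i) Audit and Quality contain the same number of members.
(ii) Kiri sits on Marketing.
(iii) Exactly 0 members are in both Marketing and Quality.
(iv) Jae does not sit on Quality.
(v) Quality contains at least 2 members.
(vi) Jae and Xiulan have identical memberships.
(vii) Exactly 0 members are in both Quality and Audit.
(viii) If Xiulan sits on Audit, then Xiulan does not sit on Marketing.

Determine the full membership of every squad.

Marketing = {Kiri}; Quality = {Pita, Tariq}; Audit = {Jae, Xiulan}

From (ii): Kiri ∈ Marketing.
From (iv): Jae ∉ Quality.
(vi): Xiulan matches Jae: Xiulan ∉ Quality.
Suppose Kiri ∈ Quality: no assignment then satisfies all the clues, so Kiri ∉ Quality.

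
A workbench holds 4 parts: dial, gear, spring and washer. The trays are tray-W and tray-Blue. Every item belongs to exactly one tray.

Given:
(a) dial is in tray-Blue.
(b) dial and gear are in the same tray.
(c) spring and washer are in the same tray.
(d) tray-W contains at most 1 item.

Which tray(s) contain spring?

spring: tray-Blue

From (a): dial ∈ tray-Blue.
(b): gear matches dial: gear ∉ tray-W.
(b): gear matches dial: gear ∈ tray-Blue.
Suppose spring ∈ tray-W: no assignment then satisfies all the clues, so spring ∉ tray-W.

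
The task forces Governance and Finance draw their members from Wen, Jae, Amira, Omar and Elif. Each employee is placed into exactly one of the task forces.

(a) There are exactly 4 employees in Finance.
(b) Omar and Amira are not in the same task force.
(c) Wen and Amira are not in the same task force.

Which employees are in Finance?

Finance = {Elif, Jae, Omar, Wen}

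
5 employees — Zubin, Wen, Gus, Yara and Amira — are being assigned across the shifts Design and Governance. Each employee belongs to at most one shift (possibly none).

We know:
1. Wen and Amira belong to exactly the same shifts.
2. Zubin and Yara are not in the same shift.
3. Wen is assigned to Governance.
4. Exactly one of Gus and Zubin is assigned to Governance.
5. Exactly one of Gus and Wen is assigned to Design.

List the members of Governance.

Governance = {Amira, Wen, Zubin}

From (3): Wen ∈ Governance.
(1): Amira matches Wen: Amira ∉ Design.
(1): Amira matches Wen: Amira ∈ Governance.
(5) (exactly one): Gus ∈ Design.
(4) (exactly one): Zubin ∈ Governance.
(2): Yara ∉ Governance.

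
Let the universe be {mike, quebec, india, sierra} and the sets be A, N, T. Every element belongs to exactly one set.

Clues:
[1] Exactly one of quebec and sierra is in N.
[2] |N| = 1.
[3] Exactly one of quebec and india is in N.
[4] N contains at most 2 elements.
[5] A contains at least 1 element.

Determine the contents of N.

N = {quebec}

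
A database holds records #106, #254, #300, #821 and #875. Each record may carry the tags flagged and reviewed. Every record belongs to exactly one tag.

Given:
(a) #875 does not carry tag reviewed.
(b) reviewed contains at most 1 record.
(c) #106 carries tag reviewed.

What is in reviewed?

From (a): #875 ∉ reviewed.
From (c): #106 ∈ reviewed.
(b): reviewed already has 1, so the rest are out.
Only one tag left: #254 ∈ flagged.
Only one tag left: #300 ∈ flagged.
Only one tag left: #821 ∈ flagged.
Only one tag left: #875 ∈ flagged.

reviewed = {#106}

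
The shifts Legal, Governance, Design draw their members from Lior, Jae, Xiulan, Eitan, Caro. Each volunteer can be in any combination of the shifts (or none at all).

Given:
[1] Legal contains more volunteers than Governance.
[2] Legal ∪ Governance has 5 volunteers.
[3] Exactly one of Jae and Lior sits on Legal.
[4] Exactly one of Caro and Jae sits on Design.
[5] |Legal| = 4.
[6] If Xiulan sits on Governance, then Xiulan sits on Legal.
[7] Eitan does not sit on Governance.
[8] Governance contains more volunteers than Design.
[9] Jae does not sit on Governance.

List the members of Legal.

Legal = {Caro, Eitan, Jae, Xiulan}

From (7): Eitan ∉ Governance.
From (9): Jae ∉ Governance.
Suppose Lior ∈ Legal: no assignment then satisfies all the clues, so Lior ∉ Legal.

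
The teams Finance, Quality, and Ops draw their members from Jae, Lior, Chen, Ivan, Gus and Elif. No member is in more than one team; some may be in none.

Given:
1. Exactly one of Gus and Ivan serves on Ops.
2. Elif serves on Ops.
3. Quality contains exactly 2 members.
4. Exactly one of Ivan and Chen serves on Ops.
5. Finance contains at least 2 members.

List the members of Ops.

Ops = {Elif, Ivan}

From (2): Elif ∈ Ops.
Suppose Jae ∈ Ops: no assignment then satisfies all the clues, so Jae ∉ Ops.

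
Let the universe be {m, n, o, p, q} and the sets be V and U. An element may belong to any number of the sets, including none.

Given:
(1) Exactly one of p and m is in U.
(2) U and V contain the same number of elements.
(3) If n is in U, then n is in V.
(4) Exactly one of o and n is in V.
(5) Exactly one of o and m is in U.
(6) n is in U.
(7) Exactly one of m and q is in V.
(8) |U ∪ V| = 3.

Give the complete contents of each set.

V = {n, q}; U = {m, n}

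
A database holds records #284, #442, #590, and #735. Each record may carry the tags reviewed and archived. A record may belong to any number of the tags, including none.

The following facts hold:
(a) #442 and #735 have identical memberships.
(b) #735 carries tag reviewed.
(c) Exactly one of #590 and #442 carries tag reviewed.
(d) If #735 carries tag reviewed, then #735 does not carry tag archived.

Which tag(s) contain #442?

#442: reviewed

From (b): #735 ∈ reviewed.
(a): #442 matches #735: #442 ∈ reviewed.
(c) (exactly one): #590 ∉ reviewed.
(d): #735 ∉ archived.
(a): #442 matches #735: #442 ∉ archived.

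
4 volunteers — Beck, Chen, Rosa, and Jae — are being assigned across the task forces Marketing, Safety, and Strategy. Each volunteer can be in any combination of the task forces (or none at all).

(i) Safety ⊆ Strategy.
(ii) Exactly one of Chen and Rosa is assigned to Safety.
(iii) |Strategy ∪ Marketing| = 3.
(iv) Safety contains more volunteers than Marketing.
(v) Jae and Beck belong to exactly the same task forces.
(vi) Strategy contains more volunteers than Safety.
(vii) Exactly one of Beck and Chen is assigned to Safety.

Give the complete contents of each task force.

Marketing = {}; Safety = {Chen}; Strategy = {Beck, Chen, Jae}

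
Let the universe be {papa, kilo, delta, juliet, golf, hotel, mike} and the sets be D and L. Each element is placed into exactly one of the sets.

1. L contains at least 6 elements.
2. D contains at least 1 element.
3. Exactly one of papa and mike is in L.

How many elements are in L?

6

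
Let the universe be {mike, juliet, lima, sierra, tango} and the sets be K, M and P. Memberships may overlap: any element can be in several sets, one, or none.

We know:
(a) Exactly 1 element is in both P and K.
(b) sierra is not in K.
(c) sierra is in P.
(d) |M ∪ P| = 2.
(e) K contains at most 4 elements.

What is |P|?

2

From (b): sierra ∉ K.
From (c): sierra ∈ P.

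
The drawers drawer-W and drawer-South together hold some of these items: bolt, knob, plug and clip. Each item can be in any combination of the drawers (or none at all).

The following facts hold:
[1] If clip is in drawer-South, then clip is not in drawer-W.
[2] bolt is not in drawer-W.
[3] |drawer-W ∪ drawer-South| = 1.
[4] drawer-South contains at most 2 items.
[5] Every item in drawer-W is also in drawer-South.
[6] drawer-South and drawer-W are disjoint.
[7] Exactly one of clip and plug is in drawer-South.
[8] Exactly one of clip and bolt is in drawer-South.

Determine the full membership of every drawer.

drawer-W = {}; drawer-South = {clip}

From (2): bolt ∉ drawer-W.
Suppose bolt ∈ drawer-South: no assignment then satisfies all the clues, so bolt ∉ drawer-South.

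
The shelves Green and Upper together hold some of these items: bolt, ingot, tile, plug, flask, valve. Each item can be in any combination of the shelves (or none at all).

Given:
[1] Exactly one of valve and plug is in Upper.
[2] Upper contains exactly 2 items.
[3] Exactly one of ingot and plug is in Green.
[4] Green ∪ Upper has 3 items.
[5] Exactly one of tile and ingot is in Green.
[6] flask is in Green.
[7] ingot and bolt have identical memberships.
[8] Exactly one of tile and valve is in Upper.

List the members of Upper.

From (6): flask ∈ Green.
Suppose bolt ∈ Upper: no assignment then satisfies all the clues, so bolt ∉ Upper.

Upper = {plug, tile}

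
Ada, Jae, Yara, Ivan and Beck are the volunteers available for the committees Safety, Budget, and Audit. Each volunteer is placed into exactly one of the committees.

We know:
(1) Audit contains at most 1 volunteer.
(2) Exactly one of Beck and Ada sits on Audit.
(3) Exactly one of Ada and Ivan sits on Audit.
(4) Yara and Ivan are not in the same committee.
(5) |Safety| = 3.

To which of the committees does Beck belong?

Beck: Safety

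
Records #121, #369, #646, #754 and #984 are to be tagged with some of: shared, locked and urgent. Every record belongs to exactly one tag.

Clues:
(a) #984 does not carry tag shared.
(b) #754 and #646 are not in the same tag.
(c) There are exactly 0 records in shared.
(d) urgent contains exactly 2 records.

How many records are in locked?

3

From (a): #984 ∉ shared.
(c): shared already has 0, so the rest are out.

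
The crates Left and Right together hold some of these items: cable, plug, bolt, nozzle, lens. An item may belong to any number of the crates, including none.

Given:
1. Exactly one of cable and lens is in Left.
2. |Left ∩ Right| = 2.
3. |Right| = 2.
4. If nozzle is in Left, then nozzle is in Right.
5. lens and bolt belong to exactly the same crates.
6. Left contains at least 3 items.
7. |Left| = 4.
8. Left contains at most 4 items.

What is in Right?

Right = {nozzle, plug}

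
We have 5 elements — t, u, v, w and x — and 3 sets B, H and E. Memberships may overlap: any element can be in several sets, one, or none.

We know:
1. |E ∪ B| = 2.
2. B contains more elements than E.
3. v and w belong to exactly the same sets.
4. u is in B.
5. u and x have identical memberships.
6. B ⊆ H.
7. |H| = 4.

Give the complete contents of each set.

B = {u, x}; H = {u, v, w, x}; E = {}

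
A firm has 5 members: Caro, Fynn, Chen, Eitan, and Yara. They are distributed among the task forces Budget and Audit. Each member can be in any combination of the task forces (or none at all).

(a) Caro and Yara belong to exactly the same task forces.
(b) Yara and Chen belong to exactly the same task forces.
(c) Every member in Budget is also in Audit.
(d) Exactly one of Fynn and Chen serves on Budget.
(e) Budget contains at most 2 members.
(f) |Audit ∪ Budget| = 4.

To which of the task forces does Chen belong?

Chen: Audit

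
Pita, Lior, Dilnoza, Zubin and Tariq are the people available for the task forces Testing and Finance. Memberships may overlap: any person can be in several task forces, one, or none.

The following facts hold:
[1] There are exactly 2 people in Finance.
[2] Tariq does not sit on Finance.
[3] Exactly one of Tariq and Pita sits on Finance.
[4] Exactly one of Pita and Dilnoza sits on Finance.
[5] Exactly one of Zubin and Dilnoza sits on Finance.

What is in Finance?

From (2): Tariq ∉ Finance.
(3) (exactly one): Pita ∈ Finance.
(4) (exactly one): Dilnoza ∉ Finance.
(5) (exactly one): Zubin ∈ Finance.
(1): Finance already has 2, so the rest are out.

Finance = {Pita, Zubin}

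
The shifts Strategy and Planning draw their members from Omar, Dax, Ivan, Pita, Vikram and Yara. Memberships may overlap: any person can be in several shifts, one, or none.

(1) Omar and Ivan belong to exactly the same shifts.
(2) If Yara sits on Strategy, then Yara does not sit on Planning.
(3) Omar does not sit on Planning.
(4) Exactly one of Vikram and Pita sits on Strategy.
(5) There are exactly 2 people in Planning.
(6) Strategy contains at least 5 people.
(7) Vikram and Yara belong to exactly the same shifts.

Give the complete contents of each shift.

Strategy = {Dax, Ivan, Omar, Vikram, Yara}; Planning = {Dax, Pita}

From (3): Omar ∉ Planning.
(1): Ivan matches Omar: Ivan ∉ Planning.
Suppose Omar ∉ Strategy: no assignment then satisfies all the clues, so Omar ∈ Strategy.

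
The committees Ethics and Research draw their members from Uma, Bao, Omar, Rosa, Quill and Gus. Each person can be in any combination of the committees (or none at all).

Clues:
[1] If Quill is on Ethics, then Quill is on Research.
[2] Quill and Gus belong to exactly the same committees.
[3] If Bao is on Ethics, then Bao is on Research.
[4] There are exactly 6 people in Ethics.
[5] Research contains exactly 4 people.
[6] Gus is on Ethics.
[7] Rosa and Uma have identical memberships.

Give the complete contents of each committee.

Ethics = {Bao, Gus, Omar, Quill, Rosa, Uma}; Research = {Bao, Gus, Omar, Quill}

From (6): Gus ∈ Ethics.
(2): Quill matches Gus: Quill ∈ Ethics.
(4): only 6 candidates remain for Ethics, so all are in.
(1): Quill ∈ Research.
(2): Gus matches Quill: Gus ∈ Research.
(3): Bao ∈ Research.
Suppose Uma ∈ Research: no assignment then satisfies all the clues, so Uma ∉ Research.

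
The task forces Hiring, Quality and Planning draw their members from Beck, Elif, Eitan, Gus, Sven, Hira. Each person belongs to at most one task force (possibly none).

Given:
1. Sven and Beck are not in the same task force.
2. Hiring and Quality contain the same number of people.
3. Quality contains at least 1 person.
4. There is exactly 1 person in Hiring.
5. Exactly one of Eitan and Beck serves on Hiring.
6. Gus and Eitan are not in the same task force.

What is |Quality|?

1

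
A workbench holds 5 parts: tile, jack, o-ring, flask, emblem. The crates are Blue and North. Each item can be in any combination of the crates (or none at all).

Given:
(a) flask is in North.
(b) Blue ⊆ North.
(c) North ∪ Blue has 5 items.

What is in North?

North = {emblem, flask, jack, o-ring, tile}

From (a): flask ∈ North.
Suppose tile ∉ North: no assignment then satisfies all the clues, so tile ∈ North.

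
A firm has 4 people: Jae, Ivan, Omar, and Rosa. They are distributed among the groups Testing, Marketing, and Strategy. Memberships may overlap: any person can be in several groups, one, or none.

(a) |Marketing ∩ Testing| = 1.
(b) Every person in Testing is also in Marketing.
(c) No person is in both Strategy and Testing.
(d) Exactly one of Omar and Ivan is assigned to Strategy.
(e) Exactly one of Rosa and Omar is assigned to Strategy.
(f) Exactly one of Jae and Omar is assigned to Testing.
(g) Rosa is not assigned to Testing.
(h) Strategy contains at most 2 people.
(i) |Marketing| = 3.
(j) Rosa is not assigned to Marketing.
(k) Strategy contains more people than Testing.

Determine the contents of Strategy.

Strategy = {Ivan, Rosa}

From (g): Rosa ∉ Testing.
From (j): Rosa ∉ Marketing.
(i): only 3 candidates remain for Marketing, so all are in.
Suppose Jae ∈ Strategy: no assignment then satisfies all the clues, so Jae ∉ Strategy.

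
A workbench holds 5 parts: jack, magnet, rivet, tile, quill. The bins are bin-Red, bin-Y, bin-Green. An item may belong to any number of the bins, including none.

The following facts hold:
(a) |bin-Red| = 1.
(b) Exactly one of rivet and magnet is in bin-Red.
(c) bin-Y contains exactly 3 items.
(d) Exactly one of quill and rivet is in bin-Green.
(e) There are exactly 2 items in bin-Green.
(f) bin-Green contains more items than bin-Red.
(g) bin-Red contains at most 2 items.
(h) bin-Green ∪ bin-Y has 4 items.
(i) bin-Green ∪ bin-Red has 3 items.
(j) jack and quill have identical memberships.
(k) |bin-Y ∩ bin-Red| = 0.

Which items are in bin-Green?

bin-Green = {rivet, tile}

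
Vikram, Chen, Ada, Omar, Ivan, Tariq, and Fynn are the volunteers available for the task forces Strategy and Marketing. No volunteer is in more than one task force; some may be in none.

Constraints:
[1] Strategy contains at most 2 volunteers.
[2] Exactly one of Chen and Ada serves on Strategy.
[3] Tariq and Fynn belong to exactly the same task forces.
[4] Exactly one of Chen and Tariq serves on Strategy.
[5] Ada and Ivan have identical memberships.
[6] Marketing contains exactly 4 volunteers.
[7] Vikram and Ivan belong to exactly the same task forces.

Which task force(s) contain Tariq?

Tariq: none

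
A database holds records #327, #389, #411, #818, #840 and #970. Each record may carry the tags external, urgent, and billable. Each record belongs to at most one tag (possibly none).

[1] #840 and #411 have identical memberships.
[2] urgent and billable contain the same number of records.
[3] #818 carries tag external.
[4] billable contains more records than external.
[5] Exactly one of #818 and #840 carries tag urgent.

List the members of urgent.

urgent = {#411, #840}

From (3): #818 ∈ external.
(5) (exactly one): #840 ∈ urgent.
(1): #411 matches #840: #411 ∉ external.
(1): #411 matches #840: #411 ∈ urgent.
Suppose #327 ∈ urgent: no assignment then satisfies all the clues, so #327 ∉ urgent.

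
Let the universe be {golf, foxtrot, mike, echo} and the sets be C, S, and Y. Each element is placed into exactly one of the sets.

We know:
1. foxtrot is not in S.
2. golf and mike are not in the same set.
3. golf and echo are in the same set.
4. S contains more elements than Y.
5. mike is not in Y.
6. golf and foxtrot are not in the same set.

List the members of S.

S = {echo, golf}

From (1): foxtrot ∉ S.
From (5): mike ∉ Y.
Suppose golf ∉ S: no assignment then satisfies all the clues, so golf ∈ S.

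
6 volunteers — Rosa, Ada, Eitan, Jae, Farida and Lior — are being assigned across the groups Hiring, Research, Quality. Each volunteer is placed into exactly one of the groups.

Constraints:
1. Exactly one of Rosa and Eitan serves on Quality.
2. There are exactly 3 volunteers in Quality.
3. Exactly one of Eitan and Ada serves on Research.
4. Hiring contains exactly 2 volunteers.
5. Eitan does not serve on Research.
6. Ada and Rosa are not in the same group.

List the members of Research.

Research = {Ada}

From (5): Eitan ∉ Research.
(3) (exactly one): Ada ∈ Research.
(6): Rosa ∉ Research.
Suppose Jae ∈ Research: no assignment then satisfies all the clues, so Jae ∉ Research.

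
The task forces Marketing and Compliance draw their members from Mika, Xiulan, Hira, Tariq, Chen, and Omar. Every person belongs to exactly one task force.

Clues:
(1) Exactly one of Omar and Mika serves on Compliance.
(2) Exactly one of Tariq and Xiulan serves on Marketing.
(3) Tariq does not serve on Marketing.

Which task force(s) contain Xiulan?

Xiulan: Marketing

From (3): Tariq ∉ Marketing.
(2) (exactly one): Xiulan ∈ Marketing.
Only one task force left: Tariq ∈ Compliance.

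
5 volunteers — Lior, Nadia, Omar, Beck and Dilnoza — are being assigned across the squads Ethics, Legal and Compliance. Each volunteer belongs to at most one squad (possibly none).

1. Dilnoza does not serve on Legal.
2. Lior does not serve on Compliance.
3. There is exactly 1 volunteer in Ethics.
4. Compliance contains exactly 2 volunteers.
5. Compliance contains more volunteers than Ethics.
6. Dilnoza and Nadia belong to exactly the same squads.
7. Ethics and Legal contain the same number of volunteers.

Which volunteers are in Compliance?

From (1): Dilnoza ∉ Legal.
From (2): Lior ∉ Compliance.
(6): Nadia matches Dilnoza: Nadia ∉ Legal.
Suppose Nadia ∉ Compliance: no assignment then satisfies all the clues, so Nadia ∈ Compliance.

Compliance = {Dilnoza, Nadia}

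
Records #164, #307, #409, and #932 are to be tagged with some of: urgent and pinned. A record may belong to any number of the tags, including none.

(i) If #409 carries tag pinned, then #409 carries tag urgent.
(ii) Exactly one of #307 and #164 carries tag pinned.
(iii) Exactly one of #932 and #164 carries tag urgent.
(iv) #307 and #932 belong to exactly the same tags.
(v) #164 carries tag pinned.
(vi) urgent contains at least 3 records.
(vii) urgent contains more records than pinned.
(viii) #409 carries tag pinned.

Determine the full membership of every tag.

urgent = {#307, #409, #932}; pinned = {#164, #409}

From (v): #164 ∈ pinned.
From (viii): #409 ∈ pinned.
(i): #409 ∈ urgent.
(ii) (exactly one): #307 ∉ pinned.
(iv): #932 matches #307: #932 ∉ pinned.
Suppose #164 ∈ urgent: no assignment then satisfies all the clues, so #164 ∉ urgent.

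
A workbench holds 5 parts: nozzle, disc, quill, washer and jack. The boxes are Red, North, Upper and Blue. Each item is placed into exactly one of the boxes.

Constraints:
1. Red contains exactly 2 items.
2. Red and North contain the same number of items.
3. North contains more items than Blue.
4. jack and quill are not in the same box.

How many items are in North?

2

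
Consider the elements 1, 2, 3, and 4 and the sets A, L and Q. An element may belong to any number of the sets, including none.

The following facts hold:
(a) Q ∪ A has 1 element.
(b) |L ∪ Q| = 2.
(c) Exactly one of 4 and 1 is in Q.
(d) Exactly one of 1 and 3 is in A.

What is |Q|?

1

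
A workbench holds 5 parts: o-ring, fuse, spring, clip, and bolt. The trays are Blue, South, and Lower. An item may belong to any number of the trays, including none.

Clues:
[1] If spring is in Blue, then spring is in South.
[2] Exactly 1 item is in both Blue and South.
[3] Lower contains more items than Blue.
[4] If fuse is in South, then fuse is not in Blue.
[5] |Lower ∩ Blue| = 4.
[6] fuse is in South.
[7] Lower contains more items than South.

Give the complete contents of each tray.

From (6): fuse ∈ South.
(4): fuse ∉ Blue.
Suppose o-ring ∉ Blue: no assignment then satisfies all the clues, so o-ring ∈ Blue.

Blue = {bolt, clip, o-ring, spring}; South = {fuse, spring}; Lower = {bolt, clip, fuse, o-ring, spring}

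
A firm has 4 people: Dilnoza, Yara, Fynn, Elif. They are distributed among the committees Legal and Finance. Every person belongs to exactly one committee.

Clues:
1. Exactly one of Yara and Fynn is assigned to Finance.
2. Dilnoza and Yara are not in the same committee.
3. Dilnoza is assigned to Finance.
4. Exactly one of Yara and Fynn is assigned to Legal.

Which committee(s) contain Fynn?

Fynn: Finance

From (3): Dilnoza ∈ Finance.
(2): Yara ∉ Finance.
Only one committee left: Yara ∈ Legal.
(1) (exactly one): Fynn ∈ Finance.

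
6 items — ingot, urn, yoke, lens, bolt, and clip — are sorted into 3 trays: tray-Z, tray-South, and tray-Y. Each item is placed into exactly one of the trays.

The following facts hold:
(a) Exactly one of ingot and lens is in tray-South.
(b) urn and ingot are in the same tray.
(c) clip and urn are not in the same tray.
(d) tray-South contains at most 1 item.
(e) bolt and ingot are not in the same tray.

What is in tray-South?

tray-South = {lens}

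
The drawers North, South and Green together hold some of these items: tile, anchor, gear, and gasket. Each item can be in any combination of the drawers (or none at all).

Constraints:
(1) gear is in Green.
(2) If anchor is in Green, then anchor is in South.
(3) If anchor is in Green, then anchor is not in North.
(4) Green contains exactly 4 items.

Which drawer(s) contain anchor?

From (1): gear ∈ Green.
(4): only 4 candidates remain for Green, so all are in.
(2): anchor ∈ South.
(3): anchor ∉ North.

anchor: Green, South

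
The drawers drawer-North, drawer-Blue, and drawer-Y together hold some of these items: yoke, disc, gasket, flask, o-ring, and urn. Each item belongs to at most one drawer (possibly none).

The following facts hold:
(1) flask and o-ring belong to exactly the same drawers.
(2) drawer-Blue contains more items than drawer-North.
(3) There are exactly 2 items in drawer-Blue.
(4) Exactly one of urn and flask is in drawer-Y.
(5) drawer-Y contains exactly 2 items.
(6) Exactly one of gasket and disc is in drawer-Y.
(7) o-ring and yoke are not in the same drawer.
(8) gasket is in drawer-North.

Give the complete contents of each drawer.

drawer-North = {gasket}; drawer-Blue = {flask, o-ring}; drawer-Y = {disc, urn}

From (8): gasket ∈ drawer-North.
(6) (exactly one): disc ∈ drawer-Y.
Suppose yoke ∈ drawer-North: no assignment then satisfies all the clues, so yoke ∉ drawer-North.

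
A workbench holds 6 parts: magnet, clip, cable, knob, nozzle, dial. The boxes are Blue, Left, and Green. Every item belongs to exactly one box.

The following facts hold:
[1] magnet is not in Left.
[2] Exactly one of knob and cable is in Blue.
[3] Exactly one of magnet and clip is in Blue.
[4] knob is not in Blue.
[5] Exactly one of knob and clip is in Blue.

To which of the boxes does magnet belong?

magnet: Green

From (1): magnet ∉ Left.
From (4): knob ∉ Blue.
(2) (exactly one): cable ∈ Blue.
(5) (exactly one): clip ∈ Blue.
(3) (exactly one): magnet ∉ Blue.
Only one box left: magnet ∈ Green.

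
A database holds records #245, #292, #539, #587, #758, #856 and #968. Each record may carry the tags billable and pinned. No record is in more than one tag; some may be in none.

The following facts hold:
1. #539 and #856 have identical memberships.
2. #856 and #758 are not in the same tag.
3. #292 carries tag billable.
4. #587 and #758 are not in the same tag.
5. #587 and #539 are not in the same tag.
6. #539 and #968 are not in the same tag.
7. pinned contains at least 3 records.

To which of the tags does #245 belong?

From (3): #292 ∈ billable.
Suppose #245 ∈ billable: no assignment then satisfies all the clues, so #245 ∉ billable.

#245: pinned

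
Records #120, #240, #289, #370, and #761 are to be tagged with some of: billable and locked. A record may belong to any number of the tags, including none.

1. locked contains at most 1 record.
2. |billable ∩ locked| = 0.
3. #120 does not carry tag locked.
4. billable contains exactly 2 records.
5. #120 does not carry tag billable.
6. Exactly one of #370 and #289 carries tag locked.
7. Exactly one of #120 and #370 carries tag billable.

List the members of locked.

locked = {#289}

From (3): #120 ∉ locked.
From (5): #120 ∉ billable.
(7) (exactly one): #370 ∈ billable.
Suppose #240 ∈ locked: no assignment then satisfies all the clues, so #240 ∉ locked.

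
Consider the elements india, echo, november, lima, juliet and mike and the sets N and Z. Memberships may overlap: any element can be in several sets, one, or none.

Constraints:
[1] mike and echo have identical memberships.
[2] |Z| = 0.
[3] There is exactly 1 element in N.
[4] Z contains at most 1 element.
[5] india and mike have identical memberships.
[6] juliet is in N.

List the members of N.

From (6): juliet ∈ N.
(2): Z already has 0, so the rest are out.
(3): N already has 1, so the rest are out.

N = {juliet}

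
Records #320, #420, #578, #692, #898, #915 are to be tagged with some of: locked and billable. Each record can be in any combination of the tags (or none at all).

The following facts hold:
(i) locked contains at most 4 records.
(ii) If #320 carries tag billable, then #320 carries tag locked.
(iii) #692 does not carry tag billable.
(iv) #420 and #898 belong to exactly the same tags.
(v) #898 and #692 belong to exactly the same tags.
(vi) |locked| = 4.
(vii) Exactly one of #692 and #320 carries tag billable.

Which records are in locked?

From (iii): #692 ∉ billable.
(v): #898 matches #692: #898 ∉ billable.
(vii) (exactly one): #320 ∈ billable.
(ii): #320 ∈ locked.
(iv): #420 matches #898: #420 ∉ billable.
Suppose #420 ∉ locked: no assignment then satisfies all the clues, so #420 ∈ locked.

locked = {#320, #420, #692, #898}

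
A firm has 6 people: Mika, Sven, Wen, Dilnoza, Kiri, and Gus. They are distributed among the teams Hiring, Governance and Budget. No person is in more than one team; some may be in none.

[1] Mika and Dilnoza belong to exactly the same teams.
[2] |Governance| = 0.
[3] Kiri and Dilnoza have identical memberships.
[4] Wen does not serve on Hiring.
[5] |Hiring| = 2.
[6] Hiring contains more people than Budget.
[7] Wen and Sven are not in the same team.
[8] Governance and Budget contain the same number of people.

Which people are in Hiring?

Hiring = {Gus, Sven}

From (4): Wen ∉ Hiring.
(2): Governance already has 0, so the rest are out.
Suppose Mika ∈ Hiring: no assignment then satisfies all the clues, so Mika ∉ Hiring.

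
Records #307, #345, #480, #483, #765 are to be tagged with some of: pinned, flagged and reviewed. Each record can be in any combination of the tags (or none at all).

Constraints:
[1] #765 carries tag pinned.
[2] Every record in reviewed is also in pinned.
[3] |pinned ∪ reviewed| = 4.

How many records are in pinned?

4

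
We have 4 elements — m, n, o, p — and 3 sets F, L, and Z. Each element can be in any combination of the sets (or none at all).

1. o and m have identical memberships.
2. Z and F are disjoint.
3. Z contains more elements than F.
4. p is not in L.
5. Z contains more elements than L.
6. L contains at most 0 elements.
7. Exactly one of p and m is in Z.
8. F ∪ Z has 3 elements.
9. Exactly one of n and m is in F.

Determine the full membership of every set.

F = {n}; L = {}; Z = {m, o}

From (4): p ∉ L.
(6): L already has 0, so the rest are out.
Suppose m ∈ F: no assignment then satisfies all the clues, so m ∉ F.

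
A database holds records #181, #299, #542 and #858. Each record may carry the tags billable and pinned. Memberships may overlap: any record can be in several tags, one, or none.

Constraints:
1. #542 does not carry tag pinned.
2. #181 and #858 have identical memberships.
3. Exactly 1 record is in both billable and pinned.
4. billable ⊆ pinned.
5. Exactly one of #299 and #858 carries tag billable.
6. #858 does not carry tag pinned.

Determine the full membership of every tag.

From (1): #542 ∉ pinned.
From (6): #858 ∉ pinned.
(2): #181 matches #858: #181 ∉ pinned.
(4) contrapositive: #181 ∉ billable.
(4) contrapositive: #542 ∉ billable.
(4) contrapositive: #858 ∉ billable.
(5) (exactly one): #299 ∈ billable.
(4) with #299 ∈ billable: #299 ∈ pinned.

billable = {#299}; pinned = {#299}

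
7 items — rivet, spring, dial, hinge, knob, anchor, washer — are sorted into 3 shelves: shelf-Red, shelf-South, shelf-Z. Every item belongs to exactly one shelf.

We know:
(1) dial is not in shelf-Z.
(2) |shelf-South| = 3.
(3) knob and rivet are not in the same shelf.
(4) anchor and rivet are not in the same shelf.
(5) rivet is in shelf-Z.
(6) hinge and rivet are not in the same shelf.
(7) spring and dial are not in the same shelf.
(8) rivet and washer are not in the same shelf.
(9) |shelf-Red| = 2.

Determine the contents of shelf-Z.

From (1): dial ∉ shelf-Z.
From (5): rivet ∈ shelf-Z.
(3): knob ∉ shelf-Z.
(4): anchor ∉ shelf-Z.
(6): hinge ∉ shelf-Z.
(8): washer ∉ shelf-Z.
Suppose spring ∉ shelf-Z: no assignment then satisfies all the clues, so spring ∈ shelf-Z.

shelf-Z = {rivet, spring}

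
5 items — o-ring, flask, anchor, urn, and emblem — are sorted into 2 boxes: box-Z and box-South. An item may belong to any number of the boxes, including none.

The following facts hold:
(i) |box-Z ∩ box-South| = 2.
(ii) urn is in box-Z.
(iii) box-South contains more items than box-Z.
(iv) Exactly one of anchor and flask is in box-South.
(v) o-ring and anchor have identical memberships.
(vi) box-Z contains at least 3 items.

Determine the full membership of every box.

box-Z = {emblem, flask, urn}; box-South = {anchor, emblem, o-ring, urn}

From (ii): urn ∈ box-Z.
Suppose o-ring ∈ box-Z: no assignment then satisfies all the clues, so o-ring ∉ box-Z.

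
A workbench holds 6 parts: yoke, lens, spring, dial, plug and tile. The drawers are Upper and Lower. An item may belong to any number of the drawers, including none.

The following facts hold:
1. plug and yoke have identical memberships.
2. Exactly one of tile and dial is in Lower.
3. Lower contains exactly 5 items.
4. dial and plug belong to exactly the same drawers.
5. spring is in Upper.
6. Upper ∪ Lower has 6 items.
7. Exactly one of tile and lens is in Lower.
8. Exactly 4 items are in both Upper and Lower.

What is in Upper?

Upper = {dial, plug, spring, tile, yoke}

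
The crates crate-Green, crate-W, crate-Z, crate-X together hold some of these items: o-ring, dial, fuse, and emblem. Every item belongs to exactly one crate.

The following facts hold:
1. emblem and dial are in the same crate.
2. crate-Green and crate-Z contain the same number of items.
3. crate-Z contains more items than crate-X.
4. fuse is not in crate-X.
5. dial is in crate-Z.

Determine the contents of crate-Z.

crate-Z = {dial, emblem}

From (4): fuse ∉ crate-X.
From (5): dial ∈ crate-Z.
(1): emblem matches dial: emblem ∉ crate-Green.
(1): emblem matches dial: emblem ∉ crate-W.
(1): emblem matches dial: emblem ∈ crate-Z.
Suppose o-ring ∈ crate-Z: no assignment then satisfies all the clues, so o-ring ∉ crate-Z.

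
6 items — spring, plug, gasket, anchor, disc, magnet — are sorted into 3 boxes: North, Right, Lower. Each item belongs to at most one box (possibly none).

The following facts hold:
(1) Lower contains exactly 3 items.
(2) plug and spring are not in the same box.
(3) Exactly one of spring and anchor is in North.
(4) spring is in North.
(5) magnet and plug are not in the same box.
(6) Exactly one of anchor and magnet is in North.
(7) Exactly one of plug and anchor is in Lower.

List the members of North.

North = {magnet, spring}

From (4): spring ∈ North.
(2): plug ∉ North.
(3) (exactly one): anchor ∉ North.
(6) (exactly one): magnet ∈ North.
Suppose gasket ∈ North: no assignment then satisfies all the clues, so gasket ∉ North.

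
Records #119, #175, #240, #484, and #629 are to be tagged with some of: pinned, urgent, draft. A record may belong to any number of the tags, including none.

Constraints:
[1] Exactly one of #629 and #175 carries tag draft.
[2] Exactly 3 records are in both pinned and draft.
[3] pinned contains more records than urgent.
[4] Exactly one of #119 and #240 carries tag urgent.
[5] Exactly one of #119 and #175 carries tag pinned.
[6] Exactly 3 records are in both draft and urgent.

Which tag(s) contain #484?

#484: draft, pinned, urgent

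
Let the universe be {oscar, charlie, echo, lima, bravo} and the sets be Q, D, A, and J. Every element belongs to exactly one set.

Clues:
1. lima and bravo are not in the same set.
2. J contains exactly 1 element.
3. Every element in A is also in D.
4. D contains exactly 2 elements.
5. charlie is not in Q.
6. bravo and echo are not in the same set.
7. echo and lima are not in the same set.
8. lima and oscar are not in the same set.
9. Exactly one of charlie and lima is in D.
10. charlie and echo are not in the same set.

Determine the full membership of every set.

Q = {echo, oscar}; D = {bravo, charlie}; A = {}; J = {lima}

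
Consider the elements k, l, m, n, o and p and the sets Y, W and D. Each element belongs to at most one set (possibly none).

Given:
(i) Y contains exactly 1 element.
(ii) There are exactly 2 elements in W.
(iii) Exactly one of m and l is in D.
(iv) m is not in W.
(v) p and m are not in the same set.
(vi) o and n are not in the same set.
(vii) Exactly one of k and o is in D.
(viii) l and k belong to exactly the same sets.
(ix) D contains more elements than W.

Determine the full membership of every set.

Y = {m}; W = {o, p}; D = {k, l, n}

From (iv): m ∉ W.
Suppose k ∈ Y: no assignment then satisfies all the clues, so k ∉ Y.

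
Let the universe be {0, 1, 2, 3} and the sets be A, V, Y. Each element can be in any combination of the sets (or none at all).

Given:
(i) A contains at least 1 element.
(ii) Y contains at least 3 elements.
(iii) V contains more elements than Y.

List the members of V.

V = {0, 1, 2, 3}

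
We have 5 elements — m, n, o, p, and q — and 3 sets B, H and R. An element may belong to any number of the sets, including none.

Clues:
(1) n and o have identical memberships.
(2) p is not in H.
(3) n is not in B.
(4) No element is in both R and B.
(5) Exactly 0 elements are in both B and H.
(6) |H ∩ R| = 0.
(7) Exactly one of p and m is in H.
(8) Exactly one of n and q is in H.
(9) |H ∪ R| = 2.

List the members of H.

H = {m, q}

From (2): p ∉ H.
From (3): n ∉ B.
(1): o matches n: o ∉ B.
(7) (exactly one): m ∈ H.
Suppose n ∈ H: no assignment then satisfies all the clues, so n ∉ H.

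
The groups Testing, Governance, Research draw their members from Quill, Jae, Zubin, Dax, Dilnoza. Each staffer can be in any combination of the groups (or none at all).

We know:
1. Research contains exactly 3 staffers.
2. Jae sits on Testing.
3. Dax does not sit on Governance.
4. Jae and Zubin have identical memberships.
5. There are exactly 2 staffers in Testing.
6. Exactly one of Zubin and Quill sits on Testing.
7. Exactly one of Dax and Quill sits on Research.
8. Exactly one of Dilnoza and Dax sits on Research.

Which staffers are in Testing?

Testing = {Jae, Zubin}

From (2): Jae ∈ Testing.
From (3): Dax ∉ Governance.
(4): Zubin matches Jae: Zubin ∈ Testing.
(5): Testing already has 2, so the rest are out.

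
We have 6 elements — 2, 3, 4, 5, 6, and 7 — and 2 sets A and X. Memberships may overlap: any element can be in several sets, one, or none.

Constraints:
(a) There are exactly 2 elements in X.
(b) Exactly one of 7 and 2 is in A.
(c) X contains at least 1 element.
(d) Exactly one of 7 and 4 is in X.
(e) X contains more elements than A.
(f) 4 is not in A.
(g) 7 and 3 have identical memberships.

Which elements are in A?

A = {2}

From (f): 4 ∉ A.
Suppose 2 ∉ A: no assignment then satisfies all the clues, so 2 ∈ A.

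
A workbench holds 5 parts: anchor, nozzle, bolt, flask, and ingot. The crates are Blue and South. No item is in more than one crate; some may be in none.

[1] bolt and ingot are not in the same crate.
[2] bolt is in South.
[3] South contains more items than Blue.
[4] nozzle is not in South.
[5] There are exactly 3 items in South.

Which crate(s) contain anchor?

From (2): bolt ∈ South.
From (4): nozzle ∉ South.
(1): ingot ∉ South.
(5): only 3 candidates remain for South, so all are in.

anchor: South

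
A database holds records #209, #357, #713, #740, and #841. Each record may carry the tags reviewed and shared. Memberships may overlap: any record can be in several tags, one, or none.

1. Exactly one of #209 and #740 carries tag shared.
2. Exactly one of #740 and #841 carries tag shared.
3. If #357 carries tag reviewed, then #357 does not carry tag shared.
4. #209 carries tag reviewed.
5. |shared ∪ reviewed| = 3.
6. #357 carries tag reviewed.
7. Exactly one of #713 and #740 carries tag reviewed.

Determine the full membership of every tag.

reviewed = {#209, #357, #740}; shared = {#740}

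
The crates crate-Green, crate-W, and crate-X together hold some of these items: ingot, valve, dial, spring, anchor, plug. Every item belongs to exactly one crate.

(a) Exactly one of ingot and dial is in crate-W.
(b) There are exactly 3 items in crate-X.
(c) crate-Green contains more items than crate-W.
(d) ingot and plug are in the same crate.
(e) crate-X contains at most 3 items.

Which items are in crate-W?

crate-W = {dial}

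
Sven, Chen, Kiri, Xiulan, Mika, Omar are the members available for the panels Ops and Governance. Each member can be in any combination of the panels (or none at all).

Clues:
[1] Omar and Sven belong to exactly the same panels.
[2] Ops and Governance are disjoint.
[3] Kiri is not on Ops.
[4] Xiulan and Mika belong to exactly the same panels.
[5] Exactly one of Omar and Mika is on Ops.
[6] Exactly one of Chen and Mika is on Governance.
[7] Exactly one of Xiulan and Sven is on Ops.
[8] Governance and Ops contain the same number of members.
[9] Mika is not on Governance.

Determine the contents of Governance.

Governance = {Chen, Kiri}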